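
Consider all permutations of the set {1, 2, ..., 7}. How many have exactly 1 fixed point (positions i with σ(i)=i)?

Pick the single fixed position: C(7,1) = 7 ways.
The remaining 6 must be deranged: !6 = 265.
Total: 7 × 265 = 1855.

1855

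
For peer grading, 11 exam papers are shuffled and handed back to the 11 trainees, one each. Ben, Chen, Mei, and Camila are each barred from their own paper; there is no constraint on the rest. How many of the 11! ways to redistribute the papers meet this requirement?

Inclusion-exclusion on the 4 forbidden self-matches:
Σ_{j=0}^{4} (-1)^j C(4,j)(11-j)!
= C(4,0)·11! - C(4,1)·10! + C(4,2)·9! - C(4,3)·8! + C(4,4)·7!
= 39916800 - 14515200 + 2177280 - 161280 + 5040
= 27422640

27422640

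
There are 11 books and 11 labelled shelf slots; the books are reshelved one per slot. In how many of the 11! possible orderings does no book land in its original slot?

!11 is the nearest integer to 11!/e.
11! = 39916800, and 39916800/e ≈ 14684570.08, so !11 = 14684570.

14684570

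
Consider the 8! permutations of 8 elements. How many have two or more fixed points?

# with exactly i fixed is C(8,i)·!(8-i); sum over i=2..8:
  i=2: C(8,2)·!6 = 28·265 = 7420
  i=3: C(8,3)·!5 = 56·44 = 2464
  i=4: C(8,4)·!4 = 70·9 = 630
  i=5: C(8,5)·!3 = 56·2 = 112
  i=6: C(8,6)·!2 = 28·1 = 28
  i=7: C(8,7)·!1 = 8·0 = 0
  i=8: C(8,8)·!0 = 1·1 = 1
Total = 10655.

10655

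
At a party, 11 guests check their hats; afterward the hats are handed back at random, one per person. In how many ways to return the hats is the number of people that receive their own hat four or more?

757934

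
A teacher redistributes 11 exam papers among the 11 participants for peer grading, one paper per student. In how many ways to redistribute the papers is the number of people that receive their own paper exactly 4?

611820

Pick the 4 fixed positions: C(11,4) = 330 ways.
The other 7 form a derangement: !7 = 1854.
Total: 330 × 1854 = 611820.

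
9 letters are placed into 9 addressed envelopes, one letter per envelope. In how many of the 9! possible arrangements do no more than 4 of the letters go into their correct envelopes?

361541

# with exactly i fixed is C(9,i)·!(9-i); sum over i=0..4:
  i=0: C(9,0)·!9 = 1·133496 = 133496
  i=1: C(9,1)·!8 = 9·14833 = 133497
  i=2: C(9,2)·!7 = 36·1854 = 66744
  i=3: C(9,3)·!6 = 84·265 = 22260
  i=4: C(9,4)·!5 = 126·44 = 5544
Total = 361541.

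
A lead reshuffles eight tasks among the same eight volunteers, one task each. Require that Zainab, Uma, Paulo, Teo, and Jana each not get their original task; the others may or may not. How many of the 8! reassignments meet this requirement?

Inclusion-exclusion on the 5 forbidden self-matches:
Σ_{j=0}^{5} (-1)^j C(5,j)(8-j)!
= C(5,0)·8! - C(5,1)·7! + C(5,2)·6! - C(5,3)·5! + C(5,4)·4! - C(5,5)·3!
= 40320 - 25200 + 7200 - 1200 + 120 - 6
= 21234

21234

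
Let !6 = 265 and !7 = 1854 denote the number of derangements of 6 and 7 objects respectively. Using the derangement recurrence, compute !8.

14833

!8 = (8-1)·(!7 + !6) = 7·(1854 + 265) = 7·2119 = 14833.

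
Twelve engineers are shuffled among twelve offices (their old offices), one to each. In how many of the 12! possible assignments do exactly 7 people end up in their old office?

34848

Pick the 7 fixed positions: C(12,7) = 792 ways.
The remaining 5 must be deranged: !5 = 44.
Total: 792 × 44 = 34848.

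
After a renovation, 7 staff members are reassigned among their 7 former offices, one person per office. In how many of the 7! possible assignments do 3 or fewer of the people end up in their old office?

4948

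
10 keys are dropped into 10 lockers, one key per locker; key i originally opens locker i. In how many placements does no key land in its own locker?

Use !n = (n-1)(!(n-1) + !(n-2)).
!10 = 9·(133496 + 14833) = 9·148329 = 1334961

1334961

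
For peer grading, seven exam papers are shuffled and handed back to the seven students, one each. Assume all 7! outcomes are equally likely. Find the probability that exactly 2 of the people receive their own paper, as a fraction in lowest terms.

11/60

Favorable outcomes: C(7,2)·!5 = 21·44 = 924.
Total outcomes: 7! = 5040.
Probability = 924/5040 = 11/60.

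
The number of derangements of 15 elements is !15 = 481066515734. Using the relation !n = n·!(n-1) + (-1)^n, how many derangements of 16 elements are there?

7697064251745

!16 = 16·481066515734 + 1 = 7697064251745.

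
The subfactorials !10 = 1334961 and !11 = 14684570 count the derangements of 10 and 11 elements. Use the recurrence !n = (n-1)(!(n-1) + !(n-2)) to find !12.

176214841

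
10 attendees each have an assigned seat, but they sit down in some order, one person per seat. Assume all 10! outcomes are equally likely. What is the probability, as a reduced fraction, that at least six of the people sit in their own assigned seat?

Favorable outcomes: Σ_{i≥6} C(10,i)·!(10-i) = 210·9 + 120·2 + 45·1 + 10·0 + 1·1 = 2176.
Total outcomes: 10! = 3628800.
Probability = 2176/3628800 = 17/28350.

17/28350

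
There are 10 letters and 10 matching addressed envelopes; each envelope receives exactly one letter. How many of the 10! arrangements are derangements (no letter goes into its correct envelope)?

By inclusion-exclusion, !10 = Σ (-1)^k · 10!/k! for k=0..10
= 10! - 10!/1! + 10!/2! - 10!/3! + 10!/4! - 10!/5! + 10!/6! - 10!/7! + 10!/8! - 10!/9! + 10!/10!
= 3628800 - 3628800 + 1814400 - 604800 + 151200 - 30240 + 5040 - 720 + 90 - 10 + 1
= 1334961

1334961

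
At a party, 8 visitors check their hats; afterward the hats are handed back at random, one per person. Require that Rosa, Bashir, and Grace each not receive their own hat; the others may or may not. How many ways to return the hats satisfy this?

27240

Inclusion-exclusion on the 3 forbidden self-matches:
Σ_{j=0}^{3} (-1)^j C(3,j)(8-j)!
= C(3,0)·8! - C(3,1)·7! + C(3,2)·6! - C(3,3)·5!
= 40320 - 15120 + 2160 - 120
= 27240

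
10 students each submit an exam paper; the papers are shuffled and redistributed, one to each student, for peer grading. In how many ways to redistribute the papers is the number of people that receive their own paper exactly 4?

55650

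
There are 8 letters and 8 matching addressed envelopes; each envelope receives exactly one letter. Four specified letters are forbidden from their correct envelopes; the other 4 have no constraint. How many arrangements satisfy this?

24024

Let A_j be the event that the j-th constrained one is fixed. By inclusion-exclusion over the 4 events:
Σ_{j=0}^{4} (-1)^j C(4,j)(8-j)!
= C(4,0)·8! - C(4,1)·7! + C(4,2)·6! - C(4,3)·5! + C(4,4)·4!
= 40320 - 20160 + 4320 - 480 + 24
= 24024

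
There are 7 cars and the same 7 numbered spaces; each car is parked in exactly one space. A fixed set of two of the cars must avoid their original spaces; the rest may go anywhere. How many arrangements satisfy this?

Let A_j be the event that the j-th constrained one is fixed. By inclusion-exclusion over the 2 events:
Σ_{j=0}^{2} (-1)^j C(2,j)(7-j)!
= C(2,0)·7! - C(2,1)·6! + C(2,2)·5!
= 5040 - 1440 + 120
= 3720

3720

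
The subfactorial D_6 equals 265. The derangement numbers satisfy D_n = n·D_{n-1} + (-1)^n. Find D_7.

D_7 = 7·265 - 1 = 1854.

1854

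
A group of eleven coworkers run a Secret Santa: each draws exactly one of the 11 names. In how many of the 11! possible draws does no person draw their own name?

14684570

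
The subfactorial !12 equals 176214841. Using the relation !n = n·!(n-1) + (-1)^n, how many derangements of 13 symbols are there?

!13 = 13·176214841 - 1 = 2290792932.

2290792932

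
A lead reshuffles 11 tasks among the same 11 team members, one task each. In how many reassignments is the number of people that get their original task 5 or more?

146114

# with exactly i fixed is C(11,i)·!(11-i); sum over i=5..11:
  i=5: C(11,5)·!6 = 462·265 = 122430
  i=6: C(11,6)·!5 = 462·44 = 20328
  i=7: C(11,7)·!4 = 330·9 = 2970
  i=8: C(11,8)·!3 = 165·2 = 330
  i=9: C(11,9)·!2 = 55·1 = 55
  i=10: C(11,10)·!1 = 11·0 = 0
  i=11: C(11,11)·!0 = 1·1 = 1
Total = 146114.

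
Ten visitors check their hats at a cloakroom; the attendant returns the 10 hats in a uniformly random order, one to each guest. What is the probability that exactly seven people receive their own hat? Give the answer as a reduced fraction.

1/15120

Favorable outcomes: C(10,7)·!3 = 120·2 = 240.
Total outcomes: 10! = 3628800.
Probability = 240/3628800 = 1/15120.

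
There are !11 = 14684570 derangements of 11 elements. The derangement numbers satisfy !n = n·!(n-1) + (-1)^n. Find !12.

176214841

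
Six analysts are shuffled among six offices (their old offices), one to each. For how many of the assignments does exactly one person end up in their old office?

264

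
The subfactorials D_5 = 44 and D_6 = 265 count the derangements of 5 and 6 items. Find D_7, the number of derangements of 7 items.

1854

D_7 = (7-1)·(D_6 + D_5) = 6·(265 + 44) = 6·309 = 1854.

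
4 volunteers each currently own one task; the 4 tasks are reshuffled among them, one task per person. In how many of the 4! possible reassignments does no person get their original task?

9

Use !n = (n-1)(!(n-1) + !(n-2)).
!4 = 3·(2 + 1) = 3·3 = 9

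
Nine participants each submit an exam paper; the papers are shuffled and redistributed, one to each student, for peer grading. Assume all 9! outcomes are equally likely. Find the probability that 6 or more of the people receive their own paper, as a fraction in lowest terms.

Favorable outcomes: Σ_{i≥6} C(9,i)·!(9-i) = 84·2 + 36·1 + 9·0 + 1·1 = 205.
Total outcomes: 9! = 362880.
Probability = 205/362880 = 41/72576.

41/72576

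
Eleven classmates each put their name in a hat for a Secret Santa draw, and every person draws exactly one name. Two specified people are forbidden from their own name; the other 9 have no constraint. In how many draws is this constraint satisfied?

33022080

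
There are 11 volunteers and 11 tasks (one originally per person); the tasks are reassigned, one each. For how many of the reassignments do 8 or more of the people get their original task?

386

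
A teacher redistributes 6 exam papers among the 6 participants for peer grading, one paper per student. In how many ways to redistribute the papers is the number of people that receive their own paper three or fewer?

704

Sum C(6,i)·!(6-i) for i = 0..3:
  i=0: C(6,0)·!6 = 1·265 = 265
  i=1: C(6,1)·!5 = 6·44 = 264
  i=2: C(6,2)·!4 = 15·9 = 135
  i=3: C(6,3)·!3 = 20·2 = 40
Total = 704.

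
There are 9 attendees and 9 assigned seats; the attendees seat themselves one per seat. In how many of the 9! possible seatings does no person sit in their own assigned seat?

133496

The number of derangements of 9 is !9 = Σ_{k=0}^{9} (-1)^k·9!/k!
= 9! - 9!/1! + 9!/2! - 9!/3! + 9!/4! - 9!/5! + 9!/6! - 9!/7! + 9!/8! - 9!/9!
= 362880 - 362880 + 181440 - 60480 + 15120 - 3024 + 504 - 72 + 9 - 1
= 133496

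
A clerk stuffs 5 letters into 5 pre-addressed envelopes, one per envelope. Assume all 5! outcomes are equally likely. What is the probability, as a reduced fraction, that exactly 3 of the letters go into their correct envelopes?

Favorable outcomes: C(5,3)·!2 = 10·1 = 10.
Total outcomes: 5! = 120.
Probability = 10/120 = 1/12.

1/12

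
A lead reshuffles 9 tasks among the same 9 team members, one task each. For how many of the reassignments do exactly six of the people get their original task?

168

Choose which 6 of the 9 are fixed: C(9,6) = 84.
The other 3 form a derangement: !3 = 2.
Total: 84 × 2 = 168.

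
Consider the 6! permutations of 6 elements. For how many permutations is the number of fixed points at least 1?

Sum C(6,i)·!(6-i) for i = 1..6:
  i=1: C(6,1)·!5 = 6·44 = 264
  i=2: C(6,2)·!4 = 15·9 = 135
  i=3: C(6,3)·!3 = 20·2 = 40
  i=4: C(6,4)·!2 = 15·1 = 15
  i=5: C(6,5)·!1 = 6·0 = 0
  i=6: C(6,6)·!0 = 1·1 = 1
Total = 455.

455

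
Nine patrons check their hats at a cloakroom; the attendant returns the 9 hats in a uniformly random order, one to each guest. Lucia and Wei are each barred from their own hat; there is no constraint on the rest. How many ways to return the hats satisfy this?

Inclusion-exclusion on the 2 forbidden self-matches:
Σ_{j=0}^{2} (-1)^j C(2,j)(9-j)!
= C(2,0)·9! - C(2,1)·8! + C(2,2)·7!
= 362880 - 80640 + 5040
= 287280

287280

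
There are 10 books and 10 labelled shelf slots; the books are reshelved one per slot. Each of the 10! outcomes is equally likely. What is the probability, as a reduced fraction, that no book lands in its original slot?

16481/44800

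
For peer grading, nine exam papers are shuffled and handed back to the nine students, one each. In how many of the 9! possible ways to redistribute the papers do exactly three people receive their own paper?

22260

Choose which 3 of the 9 are fixed: C(9,3) = 84.
The remaining 6 must be deranged: !6 = 265.
Total: 84 × 265 = 22260.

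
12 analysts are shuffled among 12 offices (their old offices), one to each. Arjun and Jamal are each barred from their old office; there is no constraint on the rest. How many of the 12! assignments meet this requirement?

402796800

Inclusion-exclusion on the 2 forbidden self-matches:
Σ_{j=0}^{2} (-1)^j C(2,j)(12-j)!
= C(2,0)·12! - C(2,1)·11! + C(2,2)·10!
= 479001600 - 79833600 + 3628800
= 402796800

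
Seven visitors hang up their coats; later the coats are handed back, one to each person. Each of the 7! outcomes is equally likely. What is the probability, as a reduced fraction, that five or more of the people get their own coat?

11/2520

Favorable outcomes: Σ_{i≥5} C(7,i)·!(7-i) = 21·1 + 7·0 + 1·1 = 22.
Total outcomes: 7! = 5040.
Probability = 22/5040 = 11/2520.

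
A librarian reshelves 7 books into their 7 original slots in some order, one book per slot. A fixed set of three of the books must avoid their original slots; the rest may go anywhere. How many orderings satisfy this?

Inclusion-exclusion on the 3 forbidden self-matches:
Σ_{j=0}^{3} (-1)^j C(3,j)(7-j)!
= C(3,0)·7! - C(3,1)·6! + C(3,2)·5! - C(3,3)·4!
= 5040 - 2160 + 360 - 24
= 3216

3216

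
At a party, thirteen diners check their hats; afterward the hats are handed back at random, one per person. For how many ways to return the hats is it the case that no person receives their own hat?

2290792932

The subfactorial !13 = [13!/e] (nearest integer).
13! = 6227020800, and 6227020800/e ≈ 2290792932.07, so !13 = 2290792932.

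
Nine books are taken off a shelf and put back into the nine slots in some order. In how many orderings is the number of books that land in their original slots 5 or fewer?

# with exactly i fixed is C(9,i)·!(9-i); sum over i=0..5:
  i=0: C(9,0)·!9 = 1·133496 = 133496
  i=1: C(9,1)·!8 = 9·14833 = 133497
  i=2: C(9,2)·!7 = 36·1854 = 66744
  i=3: C(9,3)·!6 = 84·265 = 22260
  i=4: C(9,4)·!5 = 126·44 = 5544
  i=5: C(9,5)·!4 = 126·9 = 1134
Total = 362675.

362675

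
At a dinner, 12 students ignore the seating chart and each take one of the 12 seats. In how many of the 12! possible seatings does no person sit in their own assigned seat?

176214841

Recurrence: !12 = 11·(!11 + !10).
!12 = 11·(14684570 + 1334961) = 11·16019531 = 176214841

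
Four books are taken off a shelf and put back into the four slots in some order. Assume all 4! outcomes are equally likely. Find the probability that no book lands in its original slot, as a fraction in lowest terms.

Favorable outcomes: !4 = 9.
Total outcomes: 4! = 24.
Probability = 9/24 = 3/8.

3/8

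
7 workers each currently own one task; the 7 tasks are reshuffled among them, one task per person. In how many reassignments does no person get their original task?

!7 = 7! · Σ_{k=0}^{7} (-1)^k/k!
= 7! - 7!/1! + 7!/2! - 7!/3! + 7!/4! - 7!/5! + 7!/6! - 7!/7!
= 5040 - 5040 + 2520 - 840 + 210 - 42 + 7 - 1
= 1854

1854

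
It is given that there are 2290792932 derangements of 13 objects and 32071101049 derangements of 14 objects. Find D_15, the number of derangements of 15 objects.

481066515734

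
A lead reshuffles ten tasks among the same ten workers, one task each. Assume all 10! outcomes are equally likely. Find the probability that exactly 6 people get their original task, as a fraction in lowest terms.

1/1920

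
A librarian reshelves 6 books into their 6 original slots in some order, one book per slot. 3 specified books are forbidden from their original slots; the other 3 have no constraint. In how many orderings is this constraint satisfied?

426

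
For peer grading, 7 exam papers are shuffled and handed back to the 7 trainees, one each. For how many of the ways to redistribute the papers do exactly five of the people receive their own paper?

21

Pick the 5 fixed positions: C(7,5) = 21 ways.
The other 2 form a derangement: !2 = 1.
Total: 21 × 1 = 21.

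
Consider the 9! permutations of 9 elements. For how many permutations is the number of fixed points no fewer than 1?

Sum C(9,i)·!(9-i) for i = 1..9:
  i=1: C(9,1)·!8 = 9·14833 = 133497
  i=2: C(9,2)·!7 = 36·1854 = 66744
  i=3: C(9,3)·!6 = 84·265 = 22260
  i=4: C(9,4)·!5 = 126·44 = 5544
  i=5: C(9,5)·!4 = 126·9 = 1134
  i=6: C(9,6)·!3 = 84·2 = 168
  i=7: C(9,7)·!2 = 36·1 = 36
  i=8: C(9,8)·!1 = 9·0 = 0
  i=9: C(9,9)·!0 = 1·1 = 1
Total = 229384.

229384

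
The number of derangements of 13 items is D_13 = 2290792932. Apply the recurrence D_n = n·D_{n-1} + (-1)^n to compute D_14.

32071101049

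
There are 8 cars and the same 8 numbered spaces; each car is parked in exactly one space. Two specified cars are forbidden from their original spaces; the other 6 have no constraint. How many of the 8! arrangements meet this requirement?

30960

Inclusion-exclusion on the 2 forbidden self-matches:
Σ_{j=0}^{2} (-1)^j C(2,j)(8-j)!
= C(2,0)·8! - C(2,1)·7! + C(2,2)·6!
= 40320 - 10080 + 720
= 30960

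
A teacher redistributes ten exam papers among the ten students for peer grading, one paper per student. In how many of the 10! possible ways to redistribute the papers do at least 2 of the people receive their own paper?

958879

Sum C(10,i)·!(10-i) for i = 2..10:
  i=2: C(10,2)·!8 = 45·14833 = 667485
  i=3: C(10,3)·!7 = 120·1854 = 222480
  i=4: C(10,4)·!6 = 210·265 = 55650
  i=5: C(10,5)·!5 = 252·44 = 11088
  i=6: C(10,6)·!4 = 210·9 = 1890
  i=7: C(10,7)·!3 = 120·2 = 240
  i=8: C(10,8)·!2 = 45·1 = 45
  i=9: C(10,9)·!1 = 10·0 = 0
  i=10: C(10,10)·!0 = 1·1 = 1
Total = 958879.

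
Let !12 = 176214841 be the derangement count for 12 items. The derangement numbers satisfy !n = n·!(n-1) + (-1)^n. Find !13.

2290792932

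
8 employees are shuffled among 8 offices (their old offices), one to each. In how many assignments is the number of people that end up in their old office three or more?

Sum C(8,i)·!(8-i) for i = 3..8:
  i=3: C(8,3)·!5 = 56·44 = 2464
  i=4: C(8,4)·!4 = 70·9 = 630
  i=5: C(8,5)·!3 = 56·2 = 112
  i=6: C(8,6)·!2 = 28·1 = 28
  i=7: C(8,7)·!1 = 8·0 = 0
  i=8: C(8,8)·!0 = 1·1 = 1
Total = 3235.

3235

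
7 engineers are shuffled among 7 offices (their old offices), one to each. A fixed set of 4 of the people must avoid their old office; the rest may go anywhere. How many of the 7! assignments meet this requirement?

2790

Inclusion-exclusion on the 4 forbidden self-matches:
Σ_{j=0}^{4} (-1)^j C(4,j)(7-j)!
= C(4,0)·7! - C(4,1)·6! + C(4,2)·5! - C(4,3)·4! + C(4,4)·3!
= 5040 - 2880 + 720 - 96 + 6
= 2790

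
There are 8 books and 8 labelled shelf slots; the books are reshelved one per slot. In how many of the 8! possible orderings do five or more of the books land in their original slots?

141

Sum C(8,i)·!(8-i) for i = 5..8:
  i=5: C(8,5)·!3 = 56·2 = 112
  i=6: C(8,6)·!2 = 28·1 = 28
  i=7: C(8,7)·!1 = 8·0 = 0
  i=8: C(8,8)·!0 = 1·1 = 1
Total = 141.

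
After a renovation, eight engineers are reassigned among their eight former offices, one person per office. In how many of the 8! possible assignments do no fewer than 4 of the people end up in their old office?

771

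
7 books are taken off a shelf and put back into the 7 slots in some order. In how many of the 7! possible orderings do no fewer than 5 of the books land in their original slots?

22

# with exactly i fixed is C(7,i)·!(7-i); sum over i=5..7:
  i=5: C(7,5)·!2 = 21·1 = 21
  i=6: C(7,6)·!1 = 7·0 = 0
  i=7: C(7,7)·!0 = 1·1 = 1
Total = 22.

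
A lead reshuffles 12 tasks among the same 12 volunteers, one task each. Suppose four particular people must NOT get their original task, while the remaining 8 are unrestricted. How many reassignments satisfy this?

339696000

Let A_j be the event that the j-th constrained one is fixed. By inclusion-exclusion over the 4 events:
Σ_{j=0}^{4} (-1)^j C(4,j)(12-j)!
= C(4,0)·12! - C(4,1)·11! + C(4,2)·10! - C(4,3)·9! + C(4,4)·8!
= 479001600 - 159667200 + 21772800 - 1451520 + 40320
= 339696000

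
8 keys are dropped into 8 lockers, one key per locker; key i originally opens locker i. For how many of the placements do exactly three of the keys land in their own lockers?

2464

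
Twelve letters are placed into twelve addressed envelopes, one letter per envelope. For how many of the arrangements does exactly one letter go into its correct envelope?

Choose which one of the 12 is fixed: C(12,1) = 12.
The remaining 11 must be deranged: !11 = 14684570.
Total: 12 × 14684570 = 176214840.

176214840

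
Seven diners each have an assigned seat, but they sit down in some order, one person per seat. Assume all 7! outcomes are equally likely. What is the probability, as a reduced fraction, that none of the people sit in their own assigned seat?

103/280

Favorable outcomes: !7 = 1854.
Total outcomes: 7! = 5040.
Probability = 1854/5040 = 103/280.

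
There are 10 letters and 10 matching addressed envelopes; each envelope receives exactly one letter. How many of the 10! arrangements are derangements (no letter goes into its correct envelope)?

1334961

By inclusion-exclusion, !10 = Σ (-1)^k · 10!/k! for k=0..10
= 10! - 10!/1! + 10!/2! - 10!/3! + 10!/4! - 10!/5! + 10!/6! - 10!/7! + 10!/8! - 10!/9! + 10!/10!
= 3628800 - 3628800 + 1814400 - 604800 + 151200 - 30240 + 5040 - 720 + 90 - 10 + 1
= 1334961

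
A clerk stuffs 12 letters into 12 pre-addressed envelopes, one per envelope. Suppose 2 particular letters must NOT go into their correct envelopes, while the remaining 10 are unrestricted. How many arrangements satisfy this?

Inclusion-exclusion on the 2 forbidden self-matches:
Σ_{j=0}^{2} (-1)^j C(2,j)(12-j)!
= C(2,0)·12! - C(2,1)·11! + C(2,2)·10!
= 479001600 - 79833600 + 3628800
= 402796800

402796800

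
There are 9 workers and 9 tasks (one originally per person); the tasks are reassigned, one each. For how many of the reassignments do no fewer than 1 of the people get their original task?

229384

# with exactly i fixed is C(9,i)·!(9-i); sum over i=1..9:
  i=1: C(9,1)·!8 = 9·14833 = 133497
  i=2: C(9,2)·!7 = 36·1854 = 66744
  i=3: C(9,3)·!6 = 84·265 = 22260
  i=4: C(9,4)·!5 = 126·44 = 5544
  i=5: C(9,5)·!4 = 126·9 = 1134
  i=6: C(9,6)·!3 = 84·2 = 168
  i=7: C(9,7)·!2 = 36·1 = 36
  i=8: C(9,8)·!1 = 9·0 = 0
  i=9: C(9,9)·!0 = 1·1 = 1
Total = 229384.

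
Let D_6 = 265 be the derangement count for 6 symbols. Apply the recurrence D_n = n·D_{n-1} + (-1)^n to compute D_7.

1854

D_7 = 7·265 - 1 = 1854.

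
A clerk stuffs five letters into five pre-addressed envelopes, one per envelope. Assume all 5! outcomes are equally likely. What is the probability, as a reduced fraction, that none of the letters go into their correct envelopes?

11/30

Favorable outcomes: !5 = 44.
Total outcomes: 5! = 120.
Probability = 44/120 = 11/30.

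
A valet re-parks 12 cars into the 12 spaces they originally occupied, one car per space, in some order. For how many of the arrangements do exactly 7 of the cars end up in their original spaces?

Choose which 7 of the 12 are fixed: C(12,7) = 792.
The remaining 5 must be deranged: !5 = 44.
Total: 792 × 44 = 34848.

34848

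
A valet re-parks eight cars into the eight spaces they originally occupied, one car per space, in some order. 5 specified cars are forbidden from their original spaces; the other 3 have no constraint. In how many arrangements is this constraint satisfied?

21234

Let A_j be the event that the j-th constrained one is fixed. By inclusion-exclusion over the 5 events:
Σ_{j=0}^{5} (-1)^j C(5,j)(8-j)!
= C(5,0)·8! - C(5,1)·7! + C(5,2)·6! - C(5,3)·5! + C(5,4)·4! - C(5,5)·3!
= 40320 - 25200 + 7200 - 1200 + 120 - 6
= 21234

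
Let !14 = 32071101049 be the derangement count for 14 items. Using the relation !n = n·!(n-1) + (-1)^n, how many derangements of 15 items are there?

481066515734

!15 = 15·32071101049 - 1 = 481066515734.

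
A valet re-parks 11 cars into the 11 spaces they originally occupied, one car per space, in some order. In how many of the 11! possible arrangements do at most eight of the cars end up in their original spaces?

39916744

Sum C(11,i)·!(11-i) for i = 0..8:
  i=0: C(11,0)·!11 = 1·14684570 = 14684570
  i=1: C(11,1)·!10 = 11·1334961 = 14684571
  i=2: C(11,2)·!9 = 55·133496 = 7342280
  i=3: C(11,3)·!8 = 165·14833 = 2447445
  i=4: C(11,4)·!7 = 330·1854 = 611820
  i=5: C(11,5)·!6 = 462·265 = 122430
  i=6: C(11,6)·!5 = 462·44 = 20328
  i=7: C(11,7)·!4 = 330·9 = 2970
  i=8: C(11,8)·!3 = 165·2 = 330
Total = 39916744.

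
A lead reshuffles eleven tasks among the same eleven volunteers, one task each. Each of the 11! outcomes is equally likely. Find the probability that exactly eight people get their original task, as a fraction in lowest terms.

1/120960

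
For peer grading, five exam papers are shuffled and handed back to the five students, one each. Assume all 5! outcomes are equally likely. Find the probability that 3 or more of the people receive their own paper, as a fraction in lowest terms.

Favorable outcomes: Σ_{i≥3} C(5,i)·!(5-i) = 10·1 + 5·0 + 1·1 = 11.
Total outcomes: 5! = 120.
Probability = 11/120 = 11/120.

11/120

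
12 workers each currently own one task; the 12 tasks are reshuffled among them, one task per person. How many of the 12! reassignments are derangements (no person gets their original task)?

The number of derangements of 12 is !12 = Σ_{k=0}^{12} (-1)^k·12!/k!
= 12! - 12!/1! + 12!/2! - 12!/3! + 12!/4! - 12!/5! + 12!/6! - 12!/7! + 12!/8! - 12!/9! + 12!/10! - 12!/11! + 12!/12!
= 479001600 - 479001600 + 239500800 - 79833600 + 19958400 - 3991680 + 665280 - 95040 + 11880 - 1320 + 132 - 12 + 1
= 176214841

176214841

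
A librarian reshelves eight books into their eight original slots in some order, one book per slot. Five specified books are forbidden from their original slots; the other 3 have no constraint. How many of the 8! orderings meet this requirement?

Let A_j be the event that the j-th constrained one is fixed. By inclusion-exclusion over the 5 events:
Σ_{j=0}^{5} (-1)^j C(5,j)(8-j)!
= C(5,0)·8! - C(5,1)·7! + C(5,2)·6! - C(5,3)·5! + C(5,4)·4! - C(5,5)·3!
= 40320 - 25200 + 7200 - 1200 + 120 - 6
= 21234

21234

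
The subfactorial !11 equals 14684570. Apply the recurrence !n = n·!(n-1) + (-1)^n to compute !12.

!12 = 12·14684570 + 1 = 176214841.

176214841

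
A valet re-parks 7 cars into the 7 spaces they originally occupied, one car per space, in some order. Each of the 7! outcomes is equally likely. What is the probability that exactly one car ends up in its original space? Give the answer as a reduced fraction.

53/144

Favorable outcomes: C(7,1)·!6 = 7·265 = 1855.
Total outcomes: 7! = 5040.
Probability = 1855/5040 = 53/144.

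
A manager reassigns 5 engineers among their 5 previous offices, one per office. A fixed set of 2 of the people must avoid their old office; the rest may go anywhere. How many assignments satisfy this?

Inclusion-exclusion on the 2 forbidden self-matches:
Σ_{j=0}^{2} (-1)^j C(2,j)(5-j)!
= C(2,0)·5! - C(2,1)·4! + C(2,2)·3!
= 120 - 48 + 6
= 78

78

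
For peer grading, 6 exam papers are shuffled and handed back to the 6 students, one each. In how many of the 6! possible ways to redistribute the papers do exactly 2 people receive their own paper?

Pick the 2 fixed positions: C(6,2) = 15 ways.
The other 4 form a derangement: !4 = 9.
Total: 15 × 9 = 135.

135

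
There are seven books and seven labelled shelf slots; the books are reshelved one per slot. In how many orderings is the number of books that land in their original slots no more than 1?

3709

Sum C(7,i)·!(7-i) for i = 0..1:
  i=0: C(7,0)·!7 = 1·1854 = 1854
  i=1: C(7,1)·!6 = 7·265 = 1855
Total = 3709.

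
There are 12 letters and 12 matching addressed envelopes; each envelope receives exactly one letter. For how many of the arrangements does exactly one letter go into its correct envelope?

Choose which one of the 12 is fixed: C(12,1) = 12.
The other 11 form a derangement: !11 = 14684570.
Total: 12 × 14684570 = 176214840.

176214840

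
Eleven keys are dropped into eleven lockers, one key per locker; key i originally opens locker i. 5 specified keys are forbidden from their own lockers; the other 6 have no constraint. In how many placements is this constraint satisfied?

25022880

Inclusion-exclusion on the 5 forbidden self-matches:
Σ_{j=0}^{5} (-1)^j C(5,j)(11-j)!
= C(5,0)·11! - C(5,1)·10! + C(5,2)·9! - C(5,3)·8! + C(5,4)·7! - C(5,5)·6!
= 39916800 - 18144000 + 3628800 - 403200 + 25200 - 720
= 25022880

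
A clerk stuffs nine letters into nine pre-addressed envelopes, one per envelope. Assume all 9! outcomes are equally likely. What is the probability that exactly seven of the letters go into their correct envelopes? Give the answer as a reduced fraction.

Favorable outcomes: C(9,7)·!2 = 36·1 = 36.
Total outcomes: 9! = 362880.
Probability = 36/362880 = 1/10080.

1/10080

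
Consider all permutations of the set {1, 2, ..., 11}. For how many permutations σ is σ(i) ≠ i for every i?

14684570

!11 = 11! · Σ_{k=0}^{11} (-1)^k/k!
= 11! - 11!/1! + 11!/2! - 11!/3! + 11!/4! - 11!/5! + 11!/6! - 11!/7! + 11!/8! - 11!/9! + 11!/10! - 11!/11!
= 39916800 - 39916800 + 19958400 - 6652800 + 1663200 - 332640 + 55440 - 7920 + 990 - 110 + 11 - 1
= 14684570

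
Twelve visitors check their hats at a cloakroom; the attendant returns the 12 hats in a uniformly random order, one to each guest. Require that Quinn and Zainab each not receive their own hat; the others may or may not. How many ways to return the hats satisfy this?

402796800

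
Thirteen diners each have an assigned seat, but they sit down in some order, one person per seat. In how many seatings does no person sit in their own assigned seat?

!13 is the nearest integer to 13!/e.
13! = 6227020800, and 6227020800/e ≈ 2290792932.07, so !13 = 2290792932.

2290792932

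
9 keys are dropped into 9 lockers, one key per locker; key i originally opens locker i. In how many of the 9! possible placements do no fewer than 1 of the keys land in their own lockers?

229384

Sum C(9,i)·!(9-i) for i = 1..9:
  i=1: C(9,1)·!8 = 9·14833 = 133497
  i=2: C(9,2)·!7 = 36·1854 = 66744
  i=3: C(9,3)·!6 = 84·265 = 22260
  i=4: C(9,4)·!5 = 126·44 = 5544
  i=5: C(9,5)·!4 = 126·9 = 1134
  i=6: C(9,6)·!3 = 84·2 = 168
  i=7: C(9,7)·!2 = 36·1 = 36
  i=8: C(9,8)·!1 = 9·0 = 0
  i=9: C(9,9)·!0 = 1·1 = 1
Total = 229384.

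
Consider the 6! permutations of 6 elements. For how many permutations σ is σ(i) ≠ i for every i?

265

The number of derangements of 6 is !6 = Σ_{k=0}^{6} (-1)^k·6!/k!
= 6! - 6!/1! + 6!/2! - 6!/3! + 6!/4! - 6!/5! + 6!/6!
= 720 - 720 + 360 - 120 + 30 - 6 + 1
= 265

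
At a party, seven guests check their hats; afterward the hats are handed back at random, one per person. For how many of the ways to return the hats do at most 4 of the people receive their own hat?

5018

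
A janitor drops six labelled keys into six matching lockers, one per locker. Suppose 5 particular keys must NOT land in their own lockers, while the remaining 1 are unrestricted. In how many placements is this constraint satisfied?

309

Let A_j be the event that the j-th constrained one is fixed. By inclusion-exclusion over the 5 events:
Σ_{j=0}^{5} (-1)^j C(5,j)(6-j)!
= C(5,0)·6! - C(5,1)·5! + C(5,2)·4! - C(5,3)·3! + C(5,4)·2! - C(5,5)·1!
= 720 - 600 + 240 - 60 + 10 - 1
= 309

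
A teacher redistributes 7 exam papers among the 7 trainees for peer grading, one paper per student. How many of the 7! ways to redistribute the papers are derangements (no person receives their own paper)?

1854

!7 = 7! · Σ_{k=0}^{7} (-1)^k/k!
= 7! - 7!/1! + 7!/2! - 7!/3! + 7!/4! - 7!/5! + 7!/6! - 7!/7!
= 5040 - 5040 + 2520 - 840 + 210 - 42 + 7 - 1
= 1854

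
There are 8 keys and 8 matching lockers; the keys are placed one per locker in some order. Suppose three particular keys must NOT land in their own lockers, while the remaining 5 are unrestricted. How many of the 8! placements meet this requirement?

27240

Let A_j be the event that the j-th constrained one is fixed. By inclusion-exclusion over the 3 events:
Σ_{j=0}^{3} (-1)^j C(3,j)(8-j)!
= C(3,0)·8! - C(3,1)·7! + C(3,2)·6! - C(3,3)·5!
= 40320 - 15120 + 2160 - 120
= 27240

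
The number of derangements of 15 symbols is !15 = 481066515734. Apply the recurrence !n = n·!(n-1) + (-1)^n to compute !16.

!16 = 16·481066515734 + 1 = 7697064251745.

7697064251745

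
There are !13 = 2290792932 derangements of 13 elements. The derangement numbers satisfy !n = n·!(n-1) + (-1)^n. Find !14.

32071101049

!14 = 14·2290792932 + 1 = 32071101049.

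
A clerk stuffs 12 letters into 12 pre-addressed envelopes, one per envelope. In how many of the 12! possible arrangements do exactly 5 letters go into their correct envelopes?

1468368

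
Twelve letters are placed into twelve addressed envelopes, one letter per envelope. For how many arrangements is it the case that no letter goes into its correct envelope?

176214841

The number of derangements of 12 is !12 = Σ_{k=0}^{12} (-1)^k·12!/k!
= 12! - 12!/1! + 12!/2! - 12!/3! + 12!/4! - 12!/5! + 12!/6! - 12!/7! + 12!/8! - 12!/9! + 12!/10! - 12!/11! + 12!/12!
= 479001600 - 479001600 + 239500800 - 79833600 + 19958400 - 3991680 + 665280 - 95040 + 11880 - 1320 + 132 - 12 + 1
= 176214841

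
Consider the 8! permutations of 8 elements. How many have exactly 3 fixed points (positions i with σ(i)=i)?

2464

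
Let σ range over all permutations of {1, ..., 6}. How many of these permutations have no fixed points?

The subfactorial !6 = [6!/e] (nearest integer).
6! = 720, and 720/e ≈ 264.87, so !6 = 265.

265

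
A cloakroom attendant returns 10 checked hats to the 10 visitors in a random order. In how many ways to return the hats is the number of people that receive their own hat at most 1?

2669921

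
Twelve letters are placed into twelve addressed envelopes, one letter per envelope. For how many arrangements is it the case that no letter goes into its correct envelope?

The subfactorial !12 = [12!/e] (nearest integer).
12! = 479001600, and 479001600/e ≈ 176214840.93, so !12 = 176214841.

176214841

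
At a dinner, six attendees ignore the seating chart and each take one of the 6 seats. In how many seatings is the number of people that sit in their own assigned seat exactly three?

40

Pick the 3 fixed positions: C(6,3) = 20 ways.
The remaining 3 must be deranged: !3 = 2.
Total: 20 × 2 = 40.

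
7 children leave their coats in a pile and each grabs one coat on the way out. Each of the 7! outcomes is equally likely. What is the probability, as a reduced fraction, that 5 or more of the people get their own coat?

11/2520

Favorable outcomes: Σ_{i≥5} C(7,i)·!(7-i) = 21·1 + 7·0 + 1·1 = 22.
Total outcomes: 7! = 5040.
Probability = 22/5040 = 11/2520.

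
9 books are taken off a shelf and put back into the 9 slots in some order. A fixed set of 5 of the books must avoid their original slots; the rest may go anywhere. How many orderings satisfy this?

205056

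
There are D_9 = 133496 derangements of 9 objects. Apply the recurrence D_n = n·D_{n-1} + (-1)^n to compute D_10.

D_10 = 10·133496 + 1 = 1334961.

1334961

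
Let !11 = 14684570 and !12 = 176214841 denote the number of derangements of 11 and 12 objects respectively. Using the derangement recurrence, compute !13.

2290792932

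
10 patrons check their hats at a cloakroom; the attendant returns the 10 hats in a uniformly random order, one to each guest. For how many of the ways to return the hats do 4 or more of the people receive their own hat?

# with exactly i fixed is C(10,i)·!(10-i); sum over i=4..10:
  i=4: C(10,4)·!6 = 210·265 = 55650
  i=5: C(10,5)·!5 = 252·44 = 11088
  i=6: C(10,6)·!4 = 210·9 = 1890
  i=7: C(10,7)·!3 = 120·2 = 240
  i=8: C(10,8)·!2 = 45·1 = 45
  i=9: C(10,9)·!1 = 10·0 = 0
  i=10: C(10,10)·!0 = 1·1 = 1
Total = 68914.

68914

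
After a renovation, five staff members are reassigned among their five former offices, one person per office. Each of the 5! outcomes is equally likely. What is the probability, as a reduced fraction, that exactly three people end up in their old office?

Favorable outcomes: C(5,3)·!2 = 10·1 = 10.
Total outcomes: 5! = 120.
Probability = 10/120 = 1/12.

1/12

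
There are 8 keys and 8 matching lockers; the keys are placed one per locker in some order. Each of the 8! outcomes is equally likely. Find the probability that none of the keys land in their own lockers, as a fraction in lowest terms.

2119/5760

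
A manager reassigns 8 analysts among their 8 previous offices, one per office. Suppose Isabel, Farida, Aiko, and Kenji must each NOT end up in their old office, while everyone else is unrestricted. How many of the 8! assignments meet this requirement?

Let A_j be the event that the j-th constrained one is fixed. By inclusion-exclusion over the 4 events:
Σ_{j=0}^{4} (-1)^j C(4,j)(8-j)!
= C(4,0)·8! - C(4,1)·7! + C(4,2)·6! - C(4,3)·5! + C(4,4)·4!
= 40320 - 20160 + 4320 - 480 + 24
= 24024

24024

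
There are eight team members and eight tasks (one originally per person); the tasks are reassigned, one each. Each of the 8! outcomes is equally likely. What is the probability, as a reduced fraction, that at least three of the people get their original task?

647/8064

Favorable outcomes: Σ_{i≥3} C(8,i)·!(8-i) = 56·44 + 70·9 + 56·2 + 28·1 + 8·0 + 1·1 = 3235.
Total outcomes: 8! = 40320.
Probability = 3235/40320 = 647/8064.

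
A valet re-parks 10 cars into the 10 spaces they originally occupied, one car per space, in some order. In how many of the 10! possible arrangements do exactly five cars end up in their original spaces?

11088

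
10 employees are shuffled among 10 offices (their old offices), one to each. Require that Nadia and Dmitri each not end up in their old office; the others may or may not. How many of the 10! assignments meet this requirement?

2943360

Let A_j be the event that the j-th constrained one is fixed. By inclusion-exclusion over the 2 events:
Σ_{j=0}^{2} (-1)^j C(2,j)(10-j)!
= C(2,0)·10! - C(2,1)·9! + C(2,2)·8!
= 3628800 - 725760 + 40320
= 2943360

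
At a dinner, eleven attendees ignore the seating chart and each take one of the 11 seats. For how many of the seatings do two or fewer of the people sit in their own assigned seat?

36711421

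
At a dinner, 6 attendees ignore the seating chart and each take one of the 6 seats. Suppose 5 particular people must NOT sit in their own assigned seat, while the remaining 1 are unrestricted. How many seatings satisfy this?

Inclusion-exclusion on the 5 forbidden self-matches:
Σ_{j=0}^{5} (-1)^j C(5,j)(6-j)!
= C(5,0)·6! - C(5,1)·5! + C(5,2)·4! - C(5,3)·3! + C(5,4)·2! - C(5,5)·1!
= 720 - 600 + 240 - 60 + 10 - 1
= 309

309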